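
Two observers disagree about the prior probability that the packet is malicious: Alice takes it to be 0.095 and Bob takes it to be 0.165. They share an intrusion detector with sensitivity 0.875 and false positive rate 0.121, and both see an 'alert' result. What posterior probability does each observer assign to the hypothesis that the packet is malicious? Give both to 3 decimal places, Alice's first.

Alice: 0.432; Bob: 0.588

The likelihood ratio for an 'alert' result is 0.875/0.121 = 7.2314.
Alice: prior odds 0.095/0.905 = 0.10497; posterior odds 0.75910; posterior probability 0.432.
Bob: prior odds 0.165/0.835 = 0.19760; posterior odds 1.4290; posterior probability 0.588.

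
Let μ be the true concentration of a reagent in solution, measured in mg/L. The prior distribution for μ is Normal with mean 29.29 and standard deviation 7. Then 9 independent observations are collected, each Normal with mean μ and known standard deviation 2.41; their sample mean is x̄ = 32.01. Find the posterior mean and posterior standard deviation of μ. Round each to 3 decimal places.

Prior precision 1/τ₀² = 1/7² = 0.0204082; data precision n/σ² = 9/2.41² = 1.54956.
Posterior precision = 0.0204082 + 1.54956 = 1.56997, giving posterior SD = 1/√1.56997 = 0.798.
Posterior mean = (0.0204082·29.29 + 1.54956·32.01) / 1.56997 = 31.975.

Posterior mean ≈ 31.975; posterior SD ≈ 0.798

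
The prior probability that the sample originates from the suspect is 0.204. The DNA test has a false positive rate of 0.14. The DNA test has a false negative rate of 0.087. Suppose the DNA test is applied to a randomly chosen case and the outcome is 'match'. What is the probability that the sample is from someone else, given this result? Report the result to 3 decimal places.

P(¬H | E) ≈ 0.374

Let H be the event that the sample originates from the suspect. P(H) = 0.204, so P(¬H) = 0.796. With E the 'match' result, P(E|H) = 0.913 and P(E|¬H) = 0.14.
P(E) = 0.913·0.204 + 0.14·0.796 = 0.18625 + 0.11144 = 0.29769.
By Bayes' theorem, P(H|E) = 0.18625 / 0.29769 = 0.626. Hence P(¬H|E) = 1 − 0.626 = 0.374.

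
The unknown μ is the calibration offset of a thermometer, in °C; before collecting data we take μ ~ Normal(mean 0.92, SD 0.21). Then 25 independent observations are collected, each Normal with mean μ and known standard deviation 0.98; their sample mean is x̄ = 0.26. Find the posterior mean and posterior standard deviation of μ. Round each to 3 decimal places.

Prior precision 1/τ₀² = 1/0.21² = 22.6757; data precision n/σ² = 25/0.98² = 26.0308.
Posterior precision = 22.6757 + 26.0308 = 48.7066, giving posterior SD = 1/√48.7066 = 0.143.
Posterior mean = (22.6757·0.92 + 26.0308·0.26) / 48.7066 = 0.567.

Posterior mean ≈ 0.567; posterior SD ≈ 0.143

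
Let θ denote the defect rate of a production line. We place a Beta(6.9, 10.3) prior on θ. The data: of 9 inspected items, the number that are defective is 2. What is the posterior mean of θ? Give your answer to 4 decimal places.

Observing 2 successes and 7 failures updates Beta(6.9, 10.3) by adding the success and failure counts to the two shape parameters: α = 6.9+2 = 8.9, β = 10.3+7 = 17.3.
Posterior mean = α/(α+β) = 8.9/26.2 = 0.3397.

Posterior mean ≈ 0.3397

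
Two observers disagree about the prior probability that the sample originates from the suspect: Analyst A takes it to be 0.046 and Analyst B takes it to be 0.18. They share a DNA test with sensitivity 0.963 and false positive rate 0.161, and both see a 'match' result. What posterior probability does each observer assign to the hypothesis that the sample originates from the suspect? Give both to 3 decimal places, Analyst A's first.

P('+'|H) = 0.963, P('+'|¬H) = 0.161.
Analyst A: numerator 0.963·0.046 = 0.044298; evidence = 0.044298+0.161·0.954 = 0.19789; posterior = 0.224.
Analyst B: numerator 0.963·0.18 = 0.17334; evidence = 0.17334+0.161·0.82 = 0.30536; posterior = 0.568.

Analyst A: 0.224; Analyst B: 0.568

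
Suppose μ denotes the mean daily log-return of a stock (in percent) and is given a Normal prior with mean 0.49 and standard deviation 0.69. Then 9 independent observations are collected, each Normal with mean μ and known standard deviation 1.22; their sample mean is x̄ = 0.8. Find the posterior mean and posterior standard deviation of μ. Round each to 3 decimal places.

Prior precision 1/τ₀² = 1/0.69² = 2.10040; data precision n/σ² = 9/1.22² = 6.04676.
Posterior precision = 2.10040 + 6.04676 = 8.14716, giving posterior SD = 1/√8.14716 = 0.350.
Posterior mean = (2.10040·0.49 + 6.04676·0.8) / 8.14716 = 0.720.

Posterior mean ≈ 0.720; posterior SD ≈ 0.350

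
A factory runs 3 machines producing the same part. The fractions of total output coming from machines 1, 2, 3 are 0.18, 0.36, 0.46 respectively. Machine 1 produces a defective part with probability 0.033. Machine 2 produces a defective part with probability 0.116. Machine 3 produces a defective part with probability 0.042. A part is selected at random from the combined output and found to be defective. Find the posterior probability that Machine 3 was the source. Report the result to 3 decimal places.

P(defective|M1) = 0.033; P(defective|M2) = 0.116; P(defective|M3) = 0.042.
Prior × likelihood for each source: 0.18·0.033=0.005940, 0.36·0.116=0.04176, 0.46·0.042=0.01932. Summing gives P(defective) = 0.067020.
P(Machine 3 | defective) = 0.01932 / 0.067020 = 0.288.

Posterior probability ≈ 0.288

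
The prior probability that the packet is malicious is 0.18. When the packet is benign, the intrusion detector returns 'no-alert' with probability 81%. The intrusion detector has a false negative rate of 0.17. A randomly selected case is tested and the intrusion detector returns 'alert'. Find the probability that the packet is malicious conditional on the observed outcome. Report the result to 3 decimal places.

P(H | E) ≈ 0.490

Let H be the event that the packet is malicious. P(H) = 0.18, so P(¬H) = 0.82. With E the 'alert' result, P(E|H) = 0.83 and P(E|¬H) = 0.19.
P(E) = 0.83·0.18 + 0.19·0.82 = 0.14940 + 0.15580 = 0.30520.
By Bayes' theorem, P(H|E) = 0.14940 / 0.30520 = 0.490.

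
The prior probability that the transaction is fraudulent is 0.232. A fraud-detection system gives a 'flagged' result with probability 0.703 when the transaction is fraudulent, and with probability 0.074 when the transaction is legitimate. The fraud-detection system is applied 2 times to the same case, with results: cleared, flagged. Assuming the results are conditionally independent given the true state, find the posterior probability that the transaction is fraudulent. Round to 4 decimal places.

Let H be the event that the transaction is fraudulent; start with P(H) = 0.232. P('flagged'|H) = 0.703, P('flagged'|¬H) = 0.074.
Update on result 1 ('cleared'): P(H) ← 0.297·0.2320 / (0.297·0.2320 + 0.926·0.7680) = 0.068904/0.78007 = 0.0883.
Update on result 2 ('flagged'): P(H) ← 0.703·0.0883 / (0.703·0.0883 + 0.074·0.9117) = 0.062096/0.12956 = 0.4793.

Posterior P(H) ≈ 0.4793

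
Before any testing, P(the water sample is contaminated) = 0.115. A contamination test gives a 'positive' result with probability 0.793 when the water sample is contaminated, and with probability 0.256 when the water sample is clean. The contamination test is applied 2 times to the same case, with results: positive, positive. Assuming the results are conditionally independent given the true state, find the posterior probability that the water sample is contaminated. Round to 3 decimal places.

Let H be the event that the water sample is contaminated; start with P(H) = 0.115. P('positive'|H) = 0.793, P('positive'|¬H) = 0.256.
Update on result 1 ('positive'): P(H) ← 0.793·0.1150 / (0.793·0.1150 + 0.256·0.8850) = 0.091195/0.31776 = 0.2870.
Update on result 2 ('positive'): P(H) ← 0.793·0.2870 / (0.793·0.2870 + 0.256·0.7130) = 0.22759/0.41012 = 0.5549.

Posterior P(H) ≈ 0.555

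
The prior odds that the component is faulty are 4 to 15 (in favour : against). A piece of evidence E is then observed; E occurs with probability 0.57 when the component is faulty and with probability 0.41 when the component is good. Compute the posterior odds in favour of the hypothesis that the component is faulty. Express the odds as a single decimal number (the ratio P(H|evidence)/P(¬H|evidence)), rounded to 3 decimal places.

Posterior odds ≈ 0.371

Prior odds = 4/15 = 0.26667. In log-odds, ln(0.26667) = -1.3218.
Add log likelihood ratio: ln(1.3902) = 0.32948.
Posterior log-odds = -0.99228, so posterior odds = exp(-0.99228) = 0.37073.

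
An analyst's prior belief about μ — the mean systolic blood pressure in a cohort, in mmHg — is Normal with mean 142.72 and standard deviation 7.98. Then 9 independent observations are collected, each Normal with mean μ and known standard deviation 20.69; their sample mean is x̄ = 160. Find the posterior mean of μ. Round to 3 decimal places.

Posterior mean ≈ 152.612

With known σ, the Normal prior is conjugate. Weight on the data is w = (n/σ²)/(n/σ² + 1/τ₀²) = 0.0210243/(0.0210243+0.0157034) = 0.57244.
Posterior mean = w·x̄ + (1−w)·μ₀ = 0.57244·160 + 0.42756·142.72 = 152.612.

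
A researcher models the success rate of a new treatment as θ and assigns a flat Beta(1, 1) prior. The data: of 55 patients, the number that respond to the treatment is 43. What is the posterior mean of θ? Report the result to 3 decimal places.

The binomial likelihood is conjugate to the Beta prior: with 43 successes and 12 failures, the posterior is Beta(1+43, 1+12) = Beta(44, 13).
Posterior mean = α/(α+β) = 44/57 = 0.772.

Posterior mean ≈ 0.772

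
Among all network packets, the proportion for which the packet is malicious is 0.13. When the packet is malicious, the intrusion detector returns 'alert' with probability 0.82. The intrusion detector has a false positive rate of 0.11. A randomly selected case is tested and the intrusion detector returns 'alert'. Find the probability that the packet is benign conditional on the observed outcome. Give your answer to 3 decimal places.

Write H for 'the packet is malicious'. Prior odds H:¬H = 0.13/0.87 = 0.14943. For the 'alert' outcome, the likelihood ratio is 0.82/0.11 = 7.4545.
Posterior odds = 0.14943 × 7.4545 = 1.1139, so P(H|E) = 1.1139/(1+1.1139) = 0.527. Then P(¬H|E) = 1 − 0.527 = 0.473.

P(¬H | E) ≈ 0.473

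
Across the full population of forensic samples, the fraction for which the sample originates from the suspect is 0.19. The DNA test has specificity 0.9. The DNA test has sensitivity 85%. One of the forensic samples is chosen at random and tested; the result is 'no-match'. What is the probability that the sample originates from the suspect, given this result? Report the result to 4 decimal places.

Let H be the event that the sample originates from the suspect. P(H) = 0.19, so P(¬H) = 0.81. With E the 'no-match' result, P(E|H) = 0.15 and P(E|¬H) = 0.9.
P(E) = 0.15·0.19 + 0.9·0.81 = 0.028500 + 0.72900 = 0.75750.
By Bayes' theorem, P(H|E) = 0.028500 / 0.75750 = 0.0376.

P(H | E) ≈ 0.0376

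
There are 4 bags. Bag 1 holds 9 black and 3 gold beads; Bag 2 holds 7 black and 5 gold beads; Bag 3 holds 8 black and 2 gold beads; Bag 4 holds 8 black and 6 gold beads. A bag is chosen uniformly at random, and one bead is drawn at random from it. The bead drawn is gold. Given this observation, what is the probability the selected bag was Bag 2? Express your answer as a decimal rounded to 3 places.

Tabulate prior·likelihood by source: [1] prior 0.25, lik 0.25, product 0.06250; [2] prior 0.25, lik 0.4167, product 0.1042; [3] prior 0.25, lik 0.2, product 0.05000; [4] prior 0.25, lik 0.4286, product 0.1071.
Normalizing constant = 0.32381; the posterior for Bag 2 is its product over the sum, 0.1042/0.32381 = 0.322.

Posterior probability ≈ 0.322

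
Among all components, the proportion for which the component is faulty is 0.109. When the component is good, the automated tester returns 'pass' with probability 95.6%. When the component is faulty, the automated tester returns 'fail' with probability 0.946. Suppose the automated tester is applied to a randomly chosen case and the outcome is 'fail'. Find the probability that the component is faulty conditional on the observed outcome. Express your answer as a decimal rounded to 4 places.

P(H | E) ≈ 0.7245

Let H be the event that the component is faulty. P(H) = 0.109, so P(¬H) = 0.891. With E the 'fail' result, P(E|H) = 0.946 and P(E|¬H) = 0.044.
P(E) = 0.946·0.109 + 0.044·0.891 = 0.10311 + 0.039204 = 0.14232.
By Bayes' theorem, P(H|E) = 0.10311 / 0.14232 = 0.7245.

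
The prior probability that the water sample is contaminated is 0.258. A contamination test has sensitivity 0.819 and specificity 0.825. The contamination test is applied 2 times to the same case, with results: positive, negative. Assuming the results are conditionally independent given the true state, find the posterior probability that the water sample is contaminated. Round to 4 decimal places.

Posterior P(H) ≈ 0.2631

Let H be the event that the water sample is contaminated; start with P(H) = 0.258. P('positive'|H) = 0.819, P('positive'|¬H) = 0.175.
Update on result 1 ('positive'): P(H) ← 0.819·0.2580 / (0.819·0.2580 + 0.175·0.7420) = 0.21130/0.34115 = 0.6194.
Update on result 2 ('negative'): P(H) ← 0.181·0.6194 / (0.181·0.6194 + 0.825·0.3806) = 0.11211/0.42612 = 0.2631.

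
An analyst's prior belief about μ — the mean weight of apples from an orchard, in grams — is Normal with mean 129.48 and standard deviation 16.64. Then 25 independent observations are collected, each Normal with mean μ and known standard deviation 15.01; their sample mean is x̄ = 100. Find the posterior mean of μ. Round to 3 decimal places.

Posterior mean ≈ 100.929

Prior precision 1/τ₀² = 1/16.64² = 0.00361155; data precision n/σ² = 25/15.01² = 0.110963.
Posterior precision = 0.00361155 + 0.110963 = 0.114575.
Posterior mean = (0.00361155·129.48 + 0.110963·100) / 0.114575 = 100.929.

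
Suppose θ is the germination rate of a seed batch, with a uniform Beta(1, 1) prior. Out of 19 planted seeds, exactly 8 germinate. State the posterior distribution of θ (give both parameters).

Observing 8 successes and 11 failures updates Beta(1, 1) by adding the success and failure counts to the two shape parameters: α = 1+8 = 9, β = 1+11 = 12.

Posterior: Beta(9, 12)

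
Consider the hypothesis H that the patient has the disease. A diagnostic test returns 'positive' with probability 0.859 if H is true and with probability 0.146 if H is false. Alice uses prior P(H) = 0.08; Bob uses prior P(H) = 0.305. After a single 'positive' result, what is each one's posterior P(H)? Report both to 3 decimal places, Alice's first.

The likelihood ratio for a 'positive' result is 0.859/0.146 = 5.8836.
Alice: prior odds 0.08/0.92 = 0.086957; posterior odds 0.51161; posterior probability 0.338.
Bob: prior odds 0.305/0.695 = 0.43885; posterior odds 2.5820; posterior probability 0.721.

Alice: 0.338; Bob: 0.721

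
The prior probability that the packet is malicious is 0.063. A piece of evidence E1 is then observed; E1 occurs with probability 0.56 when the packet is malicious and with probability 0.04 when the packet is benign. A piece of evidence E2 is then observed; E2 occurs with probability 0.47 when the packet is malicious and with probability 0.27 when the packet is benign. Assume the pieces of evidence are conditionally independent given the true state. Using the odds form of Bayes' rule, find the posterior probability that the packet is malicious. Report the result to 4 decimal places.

Posterior probability ≈ 0.6210

Prior odds = 0.063/(1−0.063) = 0.067236. In log-odds, ln(0.067236) = -2.6995.
Add log likelihood ratios: ln(14.000) + ln(1.7407) = 3.1934.
Posterior log-odds = 0.49382, so posterior odds = exp(0.49382) = 1.6386. Converting, P(H|E) = 1.6386/2.6386 = 0.6210.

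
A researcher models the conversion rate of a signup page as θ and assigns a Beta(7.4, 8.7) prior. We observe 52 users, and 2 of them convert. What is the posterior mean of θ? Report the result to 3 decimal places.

The binomial likelihood is conjugate to the Beta prior: with 2 successes and 50 failures, the posterior is Beta(7.4+2, 8.7+50) = Beta(9.4, 58.7).
E[θ | data] = 9.4/(9.4+58.7) = 0.138.

Posterior mean ≈ 0.138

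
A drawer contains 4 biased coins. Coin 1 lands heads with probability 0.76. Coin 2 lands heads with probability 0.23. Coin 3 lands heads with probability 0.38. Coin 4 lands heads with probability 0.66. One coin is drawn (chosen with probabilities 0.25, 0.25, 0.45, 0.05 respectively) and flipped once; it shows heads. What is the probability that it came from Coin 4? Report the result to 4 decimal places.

Tabulate prior·likelihood by source: [1] prior 0.25, lik 0.76, product 0.1900; [2] prior 0.25, lik 0.23, product 0.05750; [3] prior 0.45, lik 0.38, product 0.1710; [4] prior 0.05, lik 0.66, product 0.03300.
Normalizing constant = 0.45150; the posterior for Coin 4 is its product over the sum, 0.03300/0.45150 = 0.0731.

Posterior probability ≈ 0.0731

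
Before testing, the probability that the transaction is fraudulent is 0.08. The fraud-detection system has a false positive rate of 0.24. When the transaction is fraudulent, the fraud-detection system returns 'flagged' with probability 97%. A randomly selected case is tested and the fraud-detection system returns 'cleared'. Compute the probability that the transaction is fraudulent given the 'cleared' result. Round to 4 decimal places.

P(H | E) ≈ 0.0034

Let H be the event that the transaction is fraudulent. P(H) = 0.08, so P(¬H) = 0.92. With E the 'cleared' result, P(E|H) = 0.03 and P(E|¬H) = 0.76.
P(E) = 0.03·0.08 + 0.76·0.92 = 0.0024000 + 0.69920 = 0.70160.
By Bayes' theorem, P(H|E) = 0.0024000 / 0.70160 = 0.0034.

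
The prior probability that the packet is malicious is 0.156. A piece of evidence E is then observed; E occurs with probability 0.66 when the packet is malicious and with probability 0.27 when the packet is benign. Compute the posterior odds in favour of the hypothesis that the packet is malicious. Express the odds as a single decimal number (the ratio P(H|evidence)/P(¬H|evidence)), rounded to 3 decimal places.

Prior odds = 0.156/(1−0.156) = 0.18483. In log-odds, ln(0.18483) = -1.6883.
Add log likelihood ratio: ln(2.4444) = 0.89382.
Posterior log-odds = -0.79448, so posterior odds = exp(-0.79448) = 0.45182.

Posterior odds ≈ 0.452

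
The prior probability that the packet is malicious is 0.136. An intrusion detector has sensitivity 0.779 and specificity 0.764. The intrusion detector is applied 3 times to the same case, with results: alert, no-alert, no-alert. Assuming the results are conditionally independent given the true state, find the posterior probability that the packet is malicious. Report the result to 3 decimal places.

Posterior P(H) ≈ 0.042

With H the event that the packet is malicious, the joint likelihood of the observed sequence is P(data|H) = 0.779·0.221·0.221 = 0.038047 and P(data|¬H) = 0.236·0.764·0.764 = 0.13775.
Bayes: P(H|data) = 0.136·0.038047 / (0.136·0.038047 + 0.864·0.13775) = 0.0051744/0.12419 = 0.0417.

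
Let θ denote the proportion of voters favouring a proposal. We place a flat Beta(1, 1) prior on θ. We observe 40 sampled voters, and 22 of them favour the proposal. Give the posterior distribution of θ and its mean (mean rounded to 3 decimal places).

Observing 22 successes and 18 failures updates Beta(1, 1) by adding the success and failure counts to the two shape parameters: α = 1+22 = 23, β = 1+18 = 19.
E[θ | data] = 23/(23+19) = 0.548.

Posterior: Beta(23, 19); mean ≈ 0.548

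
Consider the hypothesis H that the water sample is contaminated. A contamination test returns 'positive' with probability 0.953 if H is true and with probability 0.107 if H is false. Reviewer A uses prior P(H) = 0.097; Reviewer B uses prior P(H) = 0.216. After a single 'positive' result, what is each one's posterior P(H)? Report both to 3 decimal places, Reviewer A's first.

Reviewer A: 0.489; Reviewer B: 0.710

P('+'|H) = 0.953, P('+'|¬H) = 0.107.
Reviewer A: numerator 0.953·0.097 = 0.092441; evidence = 0.092441+0.107·0.903 = 0.18906; posterior = 0.489.
Reviewer B: numerator 0.953·0.216 = 0.20585; evidence = 0.20585+0.107·0.784 = 0.28974; posterior = 0.710.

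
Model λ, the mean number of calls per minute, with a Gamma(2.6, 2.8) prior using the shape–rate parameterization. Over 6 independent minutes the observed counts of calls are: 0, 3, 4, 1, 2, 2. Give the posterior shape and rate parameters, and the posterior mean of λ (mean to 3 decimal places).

The Poisson likelihood adds the total count to the shape and the number of exposure periods to the rate. Here ∑xᵢ = 12 and n = 6, so shape 2.6→14.6 and rate 2.8→8.8.
E[λ | data] = 14.6/8.8 = 1.659.

Posterior: Gamma(shape=14.6, rate=8.8); mean ≈ 1.659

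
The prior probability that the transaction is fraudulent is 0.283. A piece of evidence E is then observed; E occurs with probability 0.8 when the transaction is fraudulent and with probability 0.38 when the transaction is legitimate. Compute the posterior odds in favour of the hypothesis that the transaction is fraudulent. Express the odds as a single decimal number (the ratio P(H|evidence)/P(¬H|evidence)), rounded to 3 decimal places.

Posterior odds ≈ 0.831

Prior odds = 0.283/(1−0.283) = 0.39470. In log-odds, ln(0.39470) = -0.92963.
Add log likelihood ratio: ln(2.1053) = 0.74444.
Posterior log-odds = -0.18519, so posterior odds = exp(-0.18519) = 0.83095.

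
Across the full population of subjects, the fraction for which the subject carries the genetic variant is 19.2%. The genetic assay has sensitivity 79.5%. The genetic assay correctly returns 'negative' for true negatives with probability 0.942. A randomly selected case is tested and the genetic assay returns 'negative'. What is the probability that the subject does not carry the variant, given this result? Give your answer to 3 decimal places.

P(¬H | E) ≈ 0.951

Write H for 'the subject carries the genetic variant'. Prior odds H:¬H = 0.192/0.808 = 0.23762. For the 'negative' outcome, the likelihood ratio is 0.205/0.942 = 0.21762.
Posterior odds = 0.23762 × 0.21762 = 0.051712, so P(H|E) = 0.051712/(1+0.051712) = 0.049. Then P(¬H|E) = 1 − 0.049 = 0.951.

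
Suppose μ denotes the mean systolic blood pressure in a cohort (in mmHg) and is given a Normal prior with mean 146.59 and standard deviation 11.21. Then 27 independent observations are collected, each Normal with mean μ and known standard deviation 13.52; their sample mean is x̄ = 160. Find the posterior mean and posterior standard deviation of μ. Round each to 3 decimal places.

Posterior mean ≈ 159.314; posterior SD ≈ 2.535

With known σ, the Normal prior is conjugate. Weight on the data is w = (n/σ²)/(n/σ² + 1/τ₀²) = 0.147710/(0.147710+0.00795772) = 0.94888.
Posterior mean = w·x̄ + (1−w)·μ₀ = 0.94888·160 + 0.051120·146.59 = 159.314. Posterior variance = 1/(0.147710+0.00795772) = 6.42393, so SD = 2.535.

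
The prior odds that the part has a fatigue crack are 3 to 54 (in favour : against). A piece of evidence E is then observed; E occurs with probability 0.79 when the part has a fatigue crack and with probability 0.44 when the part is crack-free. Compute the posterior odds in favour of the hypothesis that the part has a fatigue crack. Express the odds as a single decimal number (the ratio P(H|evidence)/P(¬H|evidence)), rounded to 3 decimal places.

Posterior odds ≈ 0.100

Prior odds = 3/54 = 0.055556. In log-odds, ln(0.055556) = -2.8904.
Add log likelihood ratio: ln(1.7955) = 0.58526.
Posterior log-odds = -2.3051, so posterior odds = exp(-2.3051) = 0.099747.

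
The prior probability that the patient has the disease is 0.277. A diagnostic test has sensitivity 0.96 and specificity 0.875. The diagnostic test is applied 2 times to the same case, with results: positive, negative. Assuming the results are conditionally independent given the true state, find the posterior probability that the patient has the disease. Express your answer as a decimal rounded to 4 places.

With H the event that the patient has the disease, the joint likelihood of the observed sequence is P(data|H) = 0.96·0.04 = 0.038400 and P(data|¬H) = 0.125·0.875 = 0.10938.
Bayes: P(H|data) = 0.277·0.038400 / (0.277·0.038400 + 0.723·0.10938) = 0.010637/0.089715 = 0.1186.

Posterior P(H) ≈ 0.1186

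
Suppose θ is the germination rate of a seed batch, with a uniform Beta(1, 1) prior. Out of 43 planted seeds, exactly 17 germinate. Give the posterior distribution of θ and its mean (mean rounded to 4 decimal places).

Posterior: Beta(18, 27); mean ≈ 0.4000

The binomial likelihood is conjugate to the Beta prior: with 17 successes and 26 failures, the posterior is Beta(1+17, 1+26) = Beta(18, 27).
Posterior mean = α/(α+β) = 18/45 = 0.4000.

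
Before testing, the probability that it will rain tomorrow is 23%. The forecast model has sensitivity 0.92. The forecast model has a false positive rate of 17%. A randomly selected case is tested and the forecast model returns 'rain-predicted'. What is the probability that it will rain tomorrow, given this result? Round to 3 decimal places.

Let H be the event that it will rain tomorrow. P(H) = 0.23, so P(¬H) = 0.77. With E the 'rain-predicted' result, P(E|H) = 0.92 and P(E|¬H) = 0.17.
P(E) = 0.92·0.23 + 0.17·0.77 = 0.21160 + 0.13090 = 0.34250.
By Bayes' theorem, P(H|E) = 0.21160 / 0.34250 = 0.618.

P(H | E) ≈ 0.618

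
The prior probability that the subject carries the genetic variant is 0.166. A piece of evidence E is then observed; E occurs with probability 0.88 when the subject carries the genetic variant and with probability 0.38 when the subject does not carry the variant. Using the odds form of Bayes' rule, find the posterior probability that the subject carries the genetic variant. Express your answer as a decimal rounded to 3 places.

Posterior probability ≈ 0.316

Prior odds = 0.166/(1−0.166) = 0.19904. In log-odds, ln(0.19904) = -1.6142.
Add log likelihood ratio: ln(2.3158) = 0.83975.
Posterior log-odds = -0.77449, so posterior odds = exp(-0.77449) = 0.46094. Converting, P(H|E) = 0.46094/1.4609 = 0.316.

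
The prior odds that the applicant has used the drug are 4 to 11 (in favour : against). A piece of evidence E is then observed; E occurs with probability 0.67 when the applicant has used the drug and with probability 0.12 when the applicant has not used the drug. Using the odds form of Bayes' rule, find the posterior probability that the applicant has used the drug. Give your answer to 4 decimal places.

Prior odds = 4/11 = 0.36364. In log-odds, ln(0.36364) = -1.0116.
Add log likelihood ratio: ln(5.5833) = 1.7198.
Posterior log-odds = 0.70819, so posterior odds = exp(0.70819) = 2.0303. Converting, P(H|E) = 2.0303/3.0303 = 0.6700.

Posterior probability ≈ 0.6700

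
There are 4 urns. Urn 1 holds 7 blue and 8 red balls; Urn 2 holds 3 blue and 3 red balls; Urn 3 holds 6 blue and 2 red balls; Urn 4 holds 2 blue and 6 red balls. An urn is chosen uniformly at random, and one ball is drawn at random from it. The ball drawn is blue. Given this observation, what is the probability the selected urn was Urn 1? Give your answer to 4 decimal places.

Tabulate prior·likelihood by source: [1] prior 0.25, lik 0.4667, product 0.1167; [2] prior 0.25, lik 0.5, product 0.1250; [3] prior 0.25, lik 0.75, product 0.1875; [4] prior 0.25, lik 0.25, product 0.06250.
Normalizing constant = 0.49167; the posterior for Urn 1 is its product over the sum, 0.1167/0.49167 = 0.2373.

Posterior probability ≈ 0.2373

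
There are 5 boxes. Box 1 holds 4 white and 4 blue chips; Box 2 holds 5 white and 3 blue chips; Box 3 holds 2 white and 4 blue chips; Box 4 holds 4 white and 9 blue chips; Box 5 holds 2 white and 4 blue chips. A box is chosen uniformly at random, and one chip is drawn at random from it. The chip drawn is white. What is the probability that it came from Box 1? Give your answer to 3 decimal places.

P(white|Box 1) = 0.5; P(white|Box 2) = 0.625; P(white|Box 3) = 0.3333; P(white|Box 4) = 0.3077; P(white|Box 5) = 0.3333.
Prior × likelihood for each source: 0.2·0.5=0.1000, 0.2·0.625=0.1250, 0.2·0.3333=0.06667, 0.2·0.3077=0.06154, 0.2·0.3333=0.06667. Summing gives P(white) = 0.41987.
P(Box 1 | white) = 0.1000 / 0.41987 = 0.238.

Posterior probability ≈ 0.238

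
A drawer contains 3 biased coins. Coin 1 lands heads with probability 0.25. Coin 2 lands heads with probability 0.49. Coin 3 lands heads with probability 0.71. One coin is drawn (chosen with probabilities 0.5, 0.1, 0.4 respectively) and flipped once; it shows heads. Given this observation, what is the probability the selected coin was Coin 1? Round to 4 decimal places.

Posterior probability ≈ 0.2729

P(heads|C1) = 0.25; P(heads|C2) = 0.49; P(heads|C3) = 0.71.
Prior × likelihood for each source: 0.5·0.25=0.1250, 0.1·0.49=0.04900, 0.4·0.71=0.2840. Summing gives P(heads) = 0.45800.
P(Coin 1 | heads) = 0.1250 / 0.45800 = 0.2729.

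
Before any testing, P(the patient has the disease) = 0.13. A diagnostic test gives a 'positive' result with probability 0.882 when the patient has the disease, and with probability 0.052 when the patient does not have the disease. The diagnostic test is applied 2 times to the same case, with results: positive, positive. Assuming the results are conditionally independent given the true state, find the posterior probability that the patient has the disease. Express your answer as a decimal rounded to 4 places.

With H the event that the patient has the disease, the joint likelihood of the observed sequence is P(data|H) = 0.882·0.882 = 0.77792 and P(data|¬H) = 0.052·0.052 = 0.0027040.
Bayes: P(H|data) = 0.13·0.77792 / (0.13·0.77792 + 0.87·0.0027040) = 0.10113/0.10348 = 0.9773.

Posterior P(H) ≈ 0.9773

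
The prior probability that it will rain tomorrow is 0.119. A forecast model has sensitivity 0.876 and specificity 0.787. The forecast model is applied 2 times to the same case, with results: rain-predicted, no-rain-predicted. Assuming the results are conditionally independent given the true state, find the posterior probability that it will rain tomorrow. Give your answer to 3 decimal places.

Posterior P(H) ≈ 0.080

Let H be the event that it will rain tomorrow; start with P(H) = 0.119. P('rain-predicted'|H) = 0.876, P('rain-predicted'|¬H) = 0.213.
Update on result 1 ('rain-predicted'): P(H) ← 0.876·0.1190 / (0.876·0.1190 + 0.213·0.8810) = 0.10424/0.29190 = 0.3571.
Update on result 2 ('no-rain-predicted'): P(H) ← 0.124·0.3571 / (0.124·0.3571 + 0.787·0.6429) = 0.044284/0.55023 = 0.0805.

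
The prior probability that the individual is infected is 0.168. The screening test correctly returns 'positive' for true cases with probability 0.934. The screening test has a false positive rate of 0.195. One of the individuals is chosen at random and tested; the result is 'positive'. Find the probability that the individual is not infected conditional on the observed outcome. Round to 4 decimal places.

Let H be the event that the individual is infected. P(H) = 0.168, so P(¬H) = 0.832. With E the 'positive' result, P(E|H) = 0.934 and P(E|¬H) = 0.195.
P(E) = 0.934·0.168 + 0.195·0.832 = 0.15691 + 0.16224 = 0.31915.
By Bayes' theorem, P(H|E) = 0.15691 / 0.31915 = 0.4917. Hence P(¬H|E) = 1 − 0.4917 = 0.5083.

P(¬H | E) ≈ 0.5083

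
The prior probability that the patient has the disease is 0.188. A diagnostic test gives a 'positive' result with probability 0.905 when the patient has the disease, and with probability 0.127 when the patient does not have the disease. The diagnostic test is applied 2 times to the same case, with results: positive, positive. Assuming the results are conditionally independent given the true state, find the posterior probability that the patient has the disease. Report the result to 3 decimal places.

Posterior P(H) ≈ 0.922

Let H be the event that the patient has the disease; start with P(H) = 0.188. P('positive'|H) = 0.905, P('positive'|¬H) = 0.127.
Update on result 1 ('positive'): P(H) ← 0.905·0.1880 / (0.905·0.1880 + 0.127·0.8120) = 0.17014/0.27326 = 0.6226.
Update on result 2 ('positive'): P(H) ← 0.905·0.6226 / (0.905·0.6226 + 0.127·0.3774) = 0.56347/0.61140 = 0.9216.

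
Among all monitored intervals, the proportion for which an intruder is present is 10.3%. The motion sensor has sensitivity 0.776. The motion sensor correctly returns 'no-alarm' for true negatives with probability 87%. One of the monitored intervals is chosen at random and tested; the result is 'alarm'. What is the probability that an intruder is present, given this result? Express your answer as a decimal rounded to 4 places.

Write H for 'an intruder is present'. Prior odds H:¬H = 0.103/0.897 = 0.11483. For the 'alarm' outcome, the likelihood ratio is 0.776/0.13 = 5.9692.
Posterior odds = 0.11483 × 5.9692 = 0.68543, so P(H|E) = 0.68543/(1+0.68543) = 0.4067.

P(H | E) ≈ 0.4067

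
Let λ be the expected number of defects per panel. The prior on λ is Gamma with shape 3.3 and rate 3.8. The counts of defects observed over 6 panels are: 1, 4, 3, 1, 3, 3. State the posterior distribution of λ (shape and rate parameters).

The Poisson likelihood adds the total count to the shape and the number of exposure periods to the rate. Here ∑xᵢ = 15 and n = 6, so shape 3.3→18.3 and rate 3.8→9.8.

Posterior: Gamma(shape=18.3, rate=9.8)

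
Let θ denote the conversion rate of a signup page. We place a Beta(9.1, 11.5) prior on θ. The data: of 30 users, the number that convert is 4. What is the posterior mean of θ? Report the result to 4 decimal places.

Posterior mean ≈ 0.2589

Observing 4 successes and 26 failures updates Beta(9.1, 11.5) by adding the success and failure counts to the two shape parameters: α = 9.1+4 = 13.1, β = 11.5+26 = 37.5.
Posterior mean = α/(α+β) = 13.1/50.6 = 0.2589.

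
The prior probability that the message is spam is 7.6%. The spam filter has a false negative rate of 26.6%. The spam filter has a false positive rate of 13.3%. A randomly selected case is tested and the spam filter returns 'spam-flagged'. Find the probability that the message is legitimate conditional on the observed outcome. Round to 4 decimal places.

P(¬H | E) ≈ 0.6878

Write H for 'the message is spam'. Prior odds H:¬H = 0.076/0.924 = 0.082251. For the 'spam-flagged' outcome, the likelihood ratio is 0.734/0.133 = 5.5188.
Posterior odds = 0.082251 × 5.5188 = 0.45393, so P(H|E) = 0.45393/(1+0.45393) = 0.3122. Then P(¬H|E) = 1 − 0.3122 = 0.6878.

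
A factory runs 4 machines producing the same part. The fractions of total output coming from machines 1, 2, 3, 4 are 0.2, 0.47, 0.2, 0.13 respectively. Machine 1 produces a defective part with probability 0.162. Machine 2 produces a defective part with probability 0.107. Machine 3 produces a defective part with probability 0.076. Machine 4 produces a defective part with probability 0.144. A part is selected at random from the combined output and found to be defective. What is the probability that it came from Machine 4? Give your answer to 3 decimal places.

Posterior probability ≈ 0.161

P(defective|M1) = 0.162; P(defective|M2) = 0.107; P(defective|M3) = 0.076; P(defective|M4) = 0.144.
Prior × likelihood for each source: 0.2·0.162=0.03240, 0.47·0.107=0.05029, 0.2·0.076=0.01520, 0.13·0.144=0.01872. Summing gives P(defective) = 0.11661.
P(Machine 4 | defective) = 0.01872 / 0.11661 = 0.161.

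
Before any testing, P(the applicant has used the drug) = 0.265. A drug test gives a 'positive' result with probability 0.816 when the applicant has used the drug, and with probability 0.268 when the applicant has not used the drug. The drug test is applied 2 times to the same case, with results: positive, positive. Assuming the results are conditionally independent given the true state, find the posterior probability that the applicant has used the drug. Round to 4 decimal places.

Posterior P(H) ≈ 0.7697

Let H be the event that the applicant has used the drug; start with P(H) = 0.265. P('positive'|H) = 0.816, P('positive'|¬H) = 0.268.
Update on result 1 ('positive'): P(H) ← 0.816·0.2650 / (0.816·0.2650 + 0.268·0.7350) = 0.21624/0.41322 = 0.5233.
Update on result 2 ('positive'): P(H) ← 0.816·0.5233 / (0.816·0.5233 + 0.268·0.4767) = 0.42702/0.55477 = 0.7697.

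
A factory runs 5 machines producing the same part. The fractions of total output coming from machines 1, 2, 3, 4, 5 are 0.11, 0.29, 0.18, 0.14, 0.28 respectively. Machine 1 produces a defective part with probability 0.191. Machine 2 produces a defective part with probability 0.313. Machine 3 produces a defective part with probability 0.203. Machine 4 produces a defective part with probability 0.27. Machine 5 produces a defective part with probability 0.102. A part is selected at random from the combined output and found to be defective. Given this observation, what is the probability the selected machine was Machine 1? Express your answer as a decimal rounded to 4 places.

Tabulate prior·likelihood by source: [1] prior 0.11, lik 0.191, product 0.02101; [2] prior 0.29, lik 0.313, product 0.09077; [3] prior 0.18, lik 0.203, product 0.03654; [4] prior 0.14, lik 0.27, product 0.03780; [5] prior 0.28, lik 0.102, product 0.02856.
Normalizing constant = 0.21468; the posterior for Machine 1 is its product over the sum, 0.02101/0.21468 = 0.0979.

Posterior probability ≈ 0.0979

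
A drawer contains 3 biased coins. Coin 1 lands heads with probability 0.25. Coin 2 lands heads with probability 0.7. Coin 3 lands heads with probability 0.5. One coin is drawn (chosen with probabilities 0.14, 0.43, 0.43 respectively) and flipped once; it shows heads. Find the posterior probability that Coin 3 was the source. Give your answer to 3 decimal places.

Posterior probability ≈ 0.390

Tabulate prior·likelihood by source: [1] prior 0.14, lik 0.25, product 0.03500; [2] prior 0.43, lik 0.7, product 0.3010; [3] prior 0.43, lik 0.5, product 0.2150.
Normalizing constant = 0.55100; the posterior for Coin 3 is its product over the sum, 0.2150/0.55100 = 0.390.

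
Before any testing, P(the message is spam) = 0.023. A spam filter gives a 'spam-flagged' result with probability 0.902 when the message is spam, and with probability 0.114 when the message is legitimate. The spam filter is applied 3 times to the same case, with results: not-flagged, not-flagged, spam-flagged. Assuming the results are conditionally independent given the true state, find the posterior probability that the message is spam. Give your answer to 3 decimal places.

Posterior P(H) ≈ 0.002

With H the event that the message is spam, the joint likelihood of the observed sequence is P(data|H) = 0.098·0.098·0.902 = 0.0086628 and P(data|¬H) = 0.886·0.886·0.114 = 0.089490.
Bayes: P(H|data) = 0.023·0.0086628 / (0.023·0.0086628 + 0.977·0.089490) = 0.00019924/0.087631 = 0.0023.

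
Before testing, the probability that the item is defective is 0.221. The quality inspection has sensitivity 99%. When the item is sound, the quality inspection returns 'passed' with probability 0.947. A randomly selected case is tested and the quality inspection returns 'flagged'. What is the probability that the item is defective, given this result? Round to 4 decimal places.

Let H be the event that the item is defective. P(H) = 0.221, so P(¬H) = 0.779. With E the 'flagged' result, P(E|H) = 0.99 and P(E|¬H) = 0.053.
P(E) = 0.99·0.221 + 0.053·0.779 = 0.21879 + 0.041287 = 0.26008.
By Bayes' theorem, P(H|E) = 0.21879 / 0.26008 = 0.8413.

P(H | E) ≈ 0.8413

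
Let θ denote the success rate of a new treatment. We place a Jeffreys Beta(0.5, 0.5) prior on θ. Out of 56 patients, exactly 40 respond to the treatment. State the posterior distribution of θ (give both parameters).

Observing 40 successes and 16 failures updates Beta(0.5, 0.5) by adding the success and failure counts to the two shape parameters: α = 0.5+40 = 40.5, β = 0.5+16 = 16.5.

Posterior: Beta(40.5, 16.5)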